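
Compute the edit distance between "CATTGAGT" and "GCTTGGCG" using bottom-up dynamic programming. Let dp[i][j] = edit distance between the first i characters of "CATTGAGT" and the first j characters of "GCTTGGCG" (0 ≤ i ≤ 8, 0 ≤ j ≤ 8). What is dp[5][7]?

4

   ''  G  C  T  T  G  G  C  G
''  0  1  2  3  4  5  6  7  8
 C  1  1  1  2  3  4  5  6  7
 A  2  2  2  2  3  4  5  6  7
 T  3  3  3  2  2  3  4  5  6
 T  4  4  4  3  2  3  4  5  6
 G  5  4  5  4  3  2  3  4  5
 A  6  5  5  5  4  3  3  4  5
 G  7  6  6  6  5  4  3  4  4
 T  8  7  7  6  6  5  4  4  5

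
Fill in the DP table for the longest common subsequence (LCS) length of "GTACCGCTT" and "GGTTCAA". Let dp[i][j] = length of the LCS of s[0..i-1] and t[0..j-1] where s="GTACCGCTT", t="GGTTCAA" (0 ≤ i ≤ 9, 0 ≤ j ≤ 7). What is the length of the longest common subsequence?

4

   ''  G  G  T  T  C  A  A
''  0  0  0  0  0  0  0  0
 G  0  1  1  1  1  1  1  1
 T  0  1  1  2  2  2  2  2
 A  0  1  1  2  2  2  3  3
 C  0  1  1  2  2  3  3  3
 C  0  1  1  2  2  3  3  3
 G  0  1  2  2  2  3  3  3
 C  0  1  2  2  2  3  3  3
 T  0  1  2  3  3  3  3  3
 T  0  1  2  3  4  4  4  4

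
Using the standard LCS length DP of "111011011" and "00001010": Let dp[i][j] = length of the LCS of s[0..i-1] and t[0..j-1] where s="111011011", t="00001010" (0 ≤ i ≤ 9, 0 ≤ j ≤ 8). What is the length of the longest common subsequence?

4

   ''  0  0  0  0  1  0  1  0
''  0  0  0  0  0  0  0  0  0
 1  0  0  0  0  0  1  1  1  1
 1  0  0  0  0  0  1  1  2  2
 1  0  0  0  0  0  1  1  2  2
 0  0  1  1  1  1  1  2  2  3
 1  0  1  1  1  1  2  2  3  3
 1  0  1  1  1  1  2  2  3  3
 0  0  1  2  2  2  2  3  3  4
 1  0  1  2  2  2  3  3  4  4
 1  0  1  2  2  2  3  3  4  4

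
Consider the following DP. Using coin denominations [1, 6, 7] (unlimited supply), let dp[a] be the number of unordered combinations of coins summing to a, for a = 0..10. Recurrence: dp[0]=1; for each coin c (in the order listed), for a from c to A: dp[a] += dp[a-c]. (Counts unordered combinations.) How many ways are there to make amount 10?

3

after  coin     0     1     2     3     4     5     6     7     8     9    10
          1     1     1     1     1     1     1     1     1     1     1     1
          6     1     1     1     1     1     1     2     2     2     2     2
          7     1     1     1     1     1     1     2     3     3     3     3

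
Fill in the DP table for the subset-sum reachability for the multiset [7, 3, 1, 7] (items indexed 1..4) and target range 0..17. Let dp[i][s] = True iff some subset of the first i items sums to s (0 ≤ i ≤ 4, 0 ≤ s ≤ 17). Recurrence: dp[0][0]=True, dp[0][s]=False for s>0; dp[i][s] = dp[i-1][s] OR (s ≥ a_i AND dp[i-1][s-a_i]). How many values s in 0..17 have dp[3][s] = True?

i\s   0   1   2   3   4   5   6   7   8   9  10  11  12  13  14  15  16  17
  0   T   F   F   F   F   F   F   F   F   F   F   F   F   F   F   F   F   F
  1   T   F   F   F   F   F   F   T   F   F   F   F   F   F   F   F   F   F
  2   T   F   F   T   F   F   F   T   F   F   T   F   F   F   F   F   F   F
  3   T   T   F   T   T   F   F   T   T   F   T   T   F   F   F   F   F   F
  4   T   T   F   T   T   F   F   T   T   F   T   T   F   F   T   T   F   T

8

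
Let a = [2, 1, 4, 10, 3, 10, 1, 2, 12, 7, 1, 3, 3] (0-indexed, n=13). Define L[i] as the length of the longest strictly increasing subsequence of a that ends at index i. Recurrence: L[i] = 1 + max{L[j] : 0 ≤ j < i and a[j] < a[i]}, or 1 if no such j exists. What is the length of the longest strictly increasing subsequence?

   i    0    1    2    3    4    5    6    7    8    9   10   11   12
a[i]    2    1    4   10    3   10    1    2   12    7    1    3    3
L[i]    1    1    2    3    2    3    1    2    4    3    1    3    3

4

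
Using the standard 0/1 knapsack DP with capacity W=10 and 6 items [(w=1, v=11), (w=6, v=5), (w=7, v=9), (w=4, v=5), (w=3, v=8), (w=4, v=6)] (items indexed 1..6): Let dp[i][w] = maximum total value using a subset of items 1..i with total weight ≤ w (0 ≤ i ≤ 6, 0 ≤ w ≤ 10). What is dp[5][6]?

19

i\w   0   1   2   3   4   5   6   7   8   9  10
  0   0   0   0   0   0   0   0   0   0   0   0
  1   0  11  11  11  11  11  11  11  11  11  11
  2   0  11  11  11  11  11  11  16  16  16  16
  3   0  11  11  11  11  11  11  16  20  20  20
  4   0  11  11  11  11  16  16  16  20  20  20
  5   0  11  11  11  19  19  19  19  24  24  24
  6   0  11  11  11  19  19  19  19  25  25  25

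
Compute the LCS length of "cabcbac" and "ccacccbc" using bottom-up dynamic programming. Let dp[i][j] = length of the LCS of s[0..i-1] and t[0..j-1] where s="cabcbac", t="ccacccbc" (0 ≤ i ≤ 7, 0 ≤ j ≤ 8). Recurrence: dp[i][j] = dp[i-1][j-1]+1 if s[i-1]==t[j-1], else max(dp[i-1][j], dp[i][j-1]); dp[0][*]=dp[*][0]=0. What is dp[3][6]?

2

   ''  c  c  a  c  c  c  b  c
''  0  0  0  0  0  0  0  0  0
 c  0  1  1  1  1  1  1  1  1
 a  0  1  1  2  2  2  2  2  2
 b  0  1  1  2  2  2  2  3  3
 c  0  1  2  2  3  3  3  3  4
 b  0  1  2  2  3  3  3  4  4
 a  0  1  2  3  3  3  3  4  4
 c  0  1  2  3  4  4  4  4  5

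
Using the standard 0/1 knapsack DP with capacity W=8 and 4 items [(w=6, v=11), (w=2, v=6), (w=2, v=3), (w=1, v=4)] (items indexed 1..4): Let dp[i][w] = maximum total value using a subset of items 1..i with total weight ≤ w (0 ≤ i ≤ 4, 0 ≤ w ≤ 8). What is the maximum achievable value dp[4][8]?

17

i\w   0   1   2   3   4   5   6   7   8
  0   0   0   0   0   0   0   0   0   0
  1   0   0   0   0   0   0  11  11  11
  2   0   0   6   6   6   6  11  11  17
  3   0   0   6   6   9   9  11  11  17
  4   0   4   6  10  10  13  13  15  17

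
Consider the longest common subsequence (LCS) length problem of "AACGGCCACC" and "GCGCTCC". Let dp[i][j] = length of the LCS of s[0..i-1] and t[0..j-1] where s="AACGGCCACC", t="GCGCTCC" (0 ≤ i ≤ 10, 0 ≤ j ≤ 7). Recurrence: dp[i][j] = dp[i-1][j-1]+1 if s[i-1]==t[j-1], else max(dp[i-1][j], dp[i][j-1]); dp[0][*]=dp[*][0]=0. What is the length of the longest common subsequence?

   ''  G  C  G  C  T  C  C
''  0  0  0  0  0  0  0  0
 A  0  0  0  0  0  0  0  0
 A  0  0  0  0  0  0  0  0
 C  0  0  1  1  1  1  1  1
 G  0  1  1  2  2  2  2  2
 G  0  1  1  2  2  2  2  2
 C  0  1  2  2  3  3  3  3
 C  0  1  2  2  3  3  4  4
 A  0  1  2  2  3  3  4  4
 C  0  1  2  2  3  3  4  5
 C  0  1  2  2  3  3  4  5

5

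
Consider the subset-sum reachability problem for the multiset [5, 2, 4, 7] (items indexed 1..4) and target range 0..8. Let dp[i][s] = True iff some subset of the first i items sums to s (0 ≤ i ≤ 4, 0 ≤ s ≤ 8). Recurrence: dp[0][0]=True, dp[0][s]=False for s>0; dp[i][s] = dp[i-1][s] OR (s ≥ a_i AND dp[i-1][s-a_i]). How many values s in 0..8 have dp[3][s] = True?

i\s   0   1   2   3   4   5   6   7   8
  0   T   F   F   F   F   F   F   F   F
  1   T   F   F   F   F   T   F   F   F
  2   T   F   T   F   F   T   F   T   F
  3   T   F   T   F   T   T   T   T   F
  4   T   F   T   F   T   T   T   T   F

6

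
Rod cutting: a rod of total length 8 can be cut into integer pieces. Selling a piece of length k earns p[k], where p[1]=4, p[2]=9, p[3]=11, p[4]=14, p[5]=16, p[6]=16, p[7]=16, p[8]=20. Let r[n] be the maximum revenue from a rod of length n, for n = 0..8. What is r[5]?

22

   n    0    1    2    3    4    5    6    7    8
r[n]    0    4    9   13   18   22   27   31   36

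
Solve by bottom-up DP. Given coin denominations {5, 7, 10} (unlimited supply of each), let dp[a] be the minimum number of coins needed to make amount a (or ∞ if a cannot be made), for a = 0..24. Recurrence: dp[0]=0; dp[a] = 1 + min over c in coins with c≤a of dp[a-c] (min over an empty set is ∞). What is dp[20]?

2

 a  0  1  2  3  4  5  6  7  8  9 10 11 12 13 14 15 16 17 18 19 20 21 22 23 24
dp  0  -  -  -  -  1  -  1  -  -  1  -  2  -  2  2  -  2  -  3  2  3  3  -  3
(- denotes ∞ / unreachable)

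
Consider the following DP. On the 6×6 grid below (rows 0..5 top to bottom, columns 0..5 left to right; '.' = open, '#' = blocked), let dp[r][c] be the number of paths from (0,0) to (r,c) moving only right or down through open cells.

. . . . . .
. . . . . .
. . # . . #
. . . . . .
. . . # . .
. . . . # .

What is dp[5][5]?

r\c   0   1   2   3   4   5
  0   1   1   1   1   1   1
  1   1   2   3   4   5   6
  2   1   3   0   4   9   0
  3   1   4   4   8  17  17
  4   1   5   9   0  17  34
  5   1   6  15  15   0  34

34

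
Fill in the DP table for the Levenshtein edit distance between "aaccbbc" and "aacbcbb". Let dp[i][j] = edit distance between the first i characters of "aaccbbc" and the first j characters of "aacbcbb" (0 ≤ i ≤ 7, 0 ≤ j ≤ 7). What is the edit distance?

   ''  a  a  c  b  c  b  b
''  0  1  2  3  4  5  6  7
 a  1  0  1  2  3  4  5  6
 a  2  1  0  1  2  3  4  5
 c  3  2  1  0  1  2  3  4
 c  4  3  2  1  1  1  2  3
 b  5  4  3  2  1  2  1  2
 b  6  5  4  3  2  2  2  1
 c  7  6  5  4  3  2  3  2

2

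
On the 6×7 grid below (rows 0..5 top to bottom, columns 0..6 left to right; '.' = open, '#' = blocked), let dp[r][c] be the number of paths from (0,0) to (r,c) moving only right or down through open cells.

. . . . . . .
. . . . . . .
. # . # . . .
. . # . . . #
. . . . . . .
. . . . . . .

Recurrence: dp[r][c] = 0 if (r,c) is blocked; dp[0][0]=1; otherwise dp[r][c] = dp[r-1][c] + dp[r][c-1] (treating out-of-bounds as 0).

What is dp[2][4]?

5

r\c   0   1   2   3   4   5   6
  0   1   1   1   1   1   1   1
  1   1   2   3   4   5   6   7
  2   1   0   3   0   5  11  18
  3   1   1   0   0   5  16   0
  4   1   2   2   2   7  23  23
  5   1   3   5   7  14  37  60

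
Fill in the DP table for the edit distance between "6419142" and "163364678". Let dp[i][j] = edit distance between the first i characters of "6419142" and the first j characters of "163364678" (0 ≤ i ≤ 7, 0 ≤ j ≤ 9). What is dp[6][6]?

5

   ''  1  6  3  3  6  4  6  7  8
''  0  1  2  3  4  5  6  7  8  9
 6  1  1  1  2  3  4  5  6  7  8
 4  2  2  2  2  3  4  4  5  6  7
 1  3  2  3  3  3  4  5  5  6  7
 9  4  3  3  4  4  4  5  6  6  7
 1  5  4  4  4  5  5  5  6  7  7
 4  6  5  5  5  5  6  5  6  7  8
 2  7  6  6  6  6  6  6  6  7  8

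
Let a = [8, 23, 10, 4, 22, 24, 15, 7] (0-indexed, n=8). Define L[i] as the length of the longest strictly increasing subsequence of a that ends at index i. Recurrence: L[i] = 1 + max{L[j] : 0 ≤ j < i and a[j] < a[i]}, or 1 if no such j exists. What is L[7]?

   i    0    1    2    3    4    5    6    7
a[i]    8   23   10    4   22   24   15    7
L[i]    1    2    2    1    3    4    3    2

2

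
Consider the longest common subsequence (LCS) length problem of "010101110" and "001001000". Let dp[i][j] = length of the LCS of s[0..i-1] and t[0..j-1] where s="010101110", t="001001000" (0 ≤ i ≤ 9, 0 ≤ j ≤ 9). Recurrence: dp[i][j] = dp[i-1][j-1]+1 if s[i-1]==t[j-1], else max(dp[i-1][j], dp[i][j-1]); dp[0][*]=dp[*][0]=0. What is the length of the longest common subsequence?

   ''  0  0  1  0  0  1  0  0  0
''  0  0  0  0  0  0  0  0  0  0
 0  0  1  1  1  1  1  1  1  1  1
 1  0  1  1  2  2  2  2  2  2  2
 0  0  1  2  2  3  3  3  3  3  3
 1  0  1  2  3  3  3  4  4  4  4
 0  0  1  2  3  4  4  4  5  5  5
 1  0  1  2  3  4  4  5  5  5  5
 1  0  1  2  3  4  4  5  5  5  5
 1  0  1  2  3  4  4  5  5  5  5
 0  0  1  2  3  4  5  5  6  6  6

6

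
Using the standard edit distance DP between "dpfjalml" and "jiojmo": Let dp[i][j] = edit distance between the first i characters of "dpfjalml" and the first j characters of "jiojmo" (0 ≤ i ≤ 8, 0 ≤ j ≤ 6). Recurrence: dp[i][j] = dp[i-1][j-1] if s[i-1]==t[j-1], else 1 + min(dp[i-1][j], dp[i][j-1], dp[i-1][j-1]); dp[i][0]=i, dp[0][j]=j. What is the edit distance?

6

   ''  j  i  o  j  m  o
''  0  1  2  3  4  5  6
 d  1  1  2  3  4  5  6
 p  2  2  2  3  4  5  6
 f  3  3  3  3  4  5  6
 j  4  3  4  4  3  4  5
 a  5  4  4  5  4  4  5
 l  6  5  5  5  5  5  5
 m  7  6  6  6  6  5  6
 l  8  7  7  7  7  6  6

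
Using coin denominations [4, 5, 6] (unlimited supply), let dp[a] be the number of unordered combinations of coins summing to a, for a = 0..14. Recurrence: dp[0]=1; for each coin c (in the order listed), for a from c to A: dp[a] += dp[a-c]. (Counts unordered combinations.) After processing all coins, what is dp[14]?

2

after  coin     0     1     2     3     4     5     6     7     8     9    10    11    12    13    14
          4     1     0     0     0     1     0     0     0     1     0     0     0     1     0     0
          5     1     0     0     0     1     1     0     0     1     1     1     0     1     1     1
          6     1     0     0     0     1     1     1     0     1     1     2     1     2     1     2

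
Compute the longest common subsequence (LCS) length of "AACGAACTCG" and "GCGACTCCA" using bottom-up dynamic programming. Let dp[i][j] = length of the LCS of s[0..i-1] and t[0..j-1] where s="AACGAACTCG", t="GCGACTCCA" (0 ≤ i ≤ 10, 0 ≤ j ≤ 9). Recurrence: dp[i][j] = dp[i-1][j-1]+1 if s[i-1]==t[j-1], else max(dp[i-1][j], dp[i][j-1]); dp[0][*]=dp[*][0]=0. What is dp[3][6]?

2

   ''  G  C  G  A  C  T  C  C  A
''  0  0  0  0  0  0  0  0  0  0
 A  0  0  0  0  1  1  1  1  1  1
 A  0  0  0  0  1  1  1  1  1  2
 C  0  0  1  1  1  2  2  2  2  2
 G  0  1  1  2  2  2  2  2  2  2
 A  0  1  1  2  3  3  3  3  3  3
 A  0  1  1  2  3  3  3  3  3  4
 C  0  1  2  2  3  4  4  4  4  4
 T  0  1  2  2  3  4  5  5  5  5
 C  0  1  2  2  3  4  5  6  6  6
 G  0  1  2  3  3  4  5  6  6  6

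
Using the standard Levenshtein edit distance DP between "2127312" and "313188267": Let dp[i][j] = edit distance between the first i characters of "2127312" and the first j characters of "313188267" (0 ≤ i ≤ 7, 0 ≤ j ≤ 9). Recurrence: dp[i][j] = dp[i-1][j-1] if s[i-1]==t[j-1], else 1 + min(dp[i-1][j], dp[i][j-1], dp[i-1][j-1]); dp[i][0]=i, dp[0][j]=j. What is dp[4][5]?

   ''  3  1  3  1  8  8  2  6  7
''  0  1  2  3  4  5  6  7  8  9
 2  1  1  2  3  4  5  6  6  7  8
 1  2  2  1  2  3  4  5  6  7  8
 2  3  3  2  2  3  4  5  5  6  7
 7  4  4  3  3  3  4  5  6  6  6
 3  5  4  4  3  4  4  5  6  7  7
 1  6  5  4  4  3  4  5  6  7  8
 2  7  6  5  5  4  4  5  5  6  7

4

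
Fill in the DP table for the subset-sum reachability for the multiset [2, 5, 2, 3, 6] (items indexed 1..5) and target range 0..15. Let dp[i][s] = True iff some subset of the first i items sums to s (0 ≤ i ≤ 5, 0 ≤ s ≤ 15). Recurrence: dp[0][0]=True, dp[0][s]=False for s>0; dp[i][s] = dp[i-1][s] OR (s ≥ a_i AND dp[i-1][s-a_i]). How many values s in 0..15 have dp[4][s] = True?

i\s   0   1   2   3   4   5   6   7   8   9  10  11  12  13  14  15
  0   T   F   F   F   F   F   F   F   F   F   F   F   F   F   F   F
  1   T   F   T   F   F   F   F   F   F   F   F   F   F   F   F   F
  2   T   F   T   F   F   T   F   T   F   F   F   F   F   F   F   F
  3   T   F   T   F   T   T   F   T   F   T   F   F   F   F   F   F
  4   T   F   T   T   T   T   F   T   T   T   T   F   T   F   F   F
  5   T   F   T   T   T   T   T   T   T   T   T   T   T   T   T   T

10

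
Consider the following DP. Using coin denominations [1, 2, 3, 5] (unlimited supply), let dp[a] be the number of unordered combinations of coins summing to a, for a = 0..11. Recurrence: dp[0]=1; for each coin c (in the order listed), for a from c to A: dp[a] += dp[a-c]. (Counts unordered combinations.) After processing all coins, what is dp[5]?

after  coin     0     1     2     3     4     5     6     7     8     9    10    11
          1     1     1     1     1     1     1     1     1     1     1     1     1
          2     1     1     2     2     3     3     4     4     5     5     6     6
          3     1     1     2     3     4     5     7     8    10    12    14    16
          5     1     1     2     3     4     6     8    10    13    16    20    24

6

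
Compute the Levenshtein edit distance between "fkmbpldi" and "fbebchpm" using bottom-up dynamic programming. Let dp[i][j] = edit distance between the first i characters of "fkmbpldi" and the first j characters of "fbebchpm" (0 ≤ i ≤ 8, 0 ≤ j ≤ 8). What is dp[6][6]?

4

   ''  f  b  e  b  c  h  p  m
''  0  1  2  3  4  5  6  7  8
 f  1  0  1  2  3  4  5  6  7
 k  2  1  1  2  3  4  5  6  7
 m  3  2  2  2  3  4  5  6  6
 b  4  3  2  3  2  3  4  5  6
 p  5  4  3  3  3  3  4  4  5
 l  6  5  4  4  4  4  4  5  5
 d  7  6  5  5  5  5  5  5  6
 i  8  7  6  6  6  6  6  6  6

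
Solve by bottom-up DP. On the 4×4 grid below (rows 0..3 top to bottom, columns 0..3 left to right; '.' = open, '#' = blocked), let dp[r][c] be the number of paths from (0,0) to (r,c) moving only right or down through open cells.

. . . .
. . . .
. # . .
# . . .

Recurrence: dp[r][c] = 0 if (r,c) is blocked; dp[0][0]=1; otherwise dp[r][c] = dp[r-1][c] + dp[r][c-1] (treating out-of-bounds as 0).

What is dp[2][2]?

r\c   0   1   2   3
  0   1   1   1   1
  1   1   2   3   4
  2   1   0   3   7
  3   0   0   3  10

3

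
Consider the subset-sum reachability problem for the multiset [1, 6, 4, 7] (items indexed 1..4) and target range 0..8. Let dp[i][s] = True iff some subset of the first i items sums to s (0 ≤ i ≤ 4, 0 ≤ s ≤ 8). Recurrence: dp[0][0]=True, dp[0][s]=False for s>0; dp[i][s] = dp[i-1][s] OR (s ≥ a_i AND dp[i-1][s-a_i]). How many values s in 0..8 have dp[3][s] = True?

i\s   0   1   2   3   4   5   6   7   8
  0   T   F   F   F   F   F   F   F   F
  1   T   T   F   F   F   F   F   F   F
  2   T   T   F   F   F   F   T   T   F
  3   T   T   F   F   T   T   T   T   F
  4   T   T   F   F   T   T   T   T   T

6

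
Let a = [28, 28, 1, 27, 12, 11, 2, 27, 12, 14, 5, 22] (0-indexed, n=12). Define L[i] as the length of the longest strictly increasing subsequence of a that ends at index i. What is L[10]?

3

   i    0    1    2    3    4    5    6    7    8    9   10   11
a[i]   28   28    1   27   12   11    2   27   12   14    5   22
L[i]    1    1    1    2    2    2    2    3    3    4    3    5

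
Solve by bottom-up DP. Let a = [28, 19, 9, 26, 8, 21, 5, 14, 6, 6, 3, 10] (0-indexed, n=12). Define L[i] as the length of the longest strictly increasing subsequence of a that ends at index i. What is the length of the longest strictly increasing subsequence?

   i    0    1    2    3    4    5    6    7    8    9   10   11
a[i]   28   19    9   26    8   21    5   14    6    6    3   10
L[i]    1    1    1    2    1    2    1    2    2    2    1    3

3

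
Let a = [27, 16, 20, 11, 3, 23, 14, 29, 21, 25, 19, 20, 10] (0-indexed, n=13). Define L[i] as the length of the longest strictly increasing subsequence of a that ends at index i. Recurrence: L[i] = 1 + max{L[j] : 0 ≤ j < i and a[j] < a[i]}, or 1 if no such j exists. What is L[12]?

2

   i    0    1    2    3    4    5    6    7    8    9   10   11   12
a[i]   27   16   20   11    3   23   14   29   21   25   19   20   10
L[i]    1    1    2    1    1    3    2    4    3    4    3    4    2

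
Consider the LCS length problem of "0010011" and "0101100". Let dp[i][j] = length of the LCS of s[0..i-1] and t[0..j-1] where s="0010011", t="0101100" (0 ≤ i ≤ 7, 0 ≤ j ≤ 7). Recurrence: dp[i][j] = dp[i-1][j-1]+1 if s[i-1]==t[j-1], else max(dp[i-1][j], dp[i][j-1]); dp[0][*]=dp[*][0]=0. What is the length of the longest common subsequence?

5

   ''  0  1  0  1  1  0  0
''  0  0  0  0  0  0  0  0
 0  0  1  1  1  1  1  1  1
 0  0  1  1  2  2  2  2  2
 1  0  1  2  2  3  3  3  3
 0  0  1  2  3  3  3  4  4
 0  0  1  2  3  3  3  4  5
 1  0  1  2  3  4  4  4  5
 1  0  1  2  3  4  5  5  5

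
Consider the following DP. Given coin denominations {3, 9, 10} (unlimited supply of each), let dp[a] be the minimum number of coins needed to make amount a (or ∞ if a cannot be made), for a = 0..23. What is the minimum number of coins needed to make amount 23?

3

 a  0  1  2  3  4  5  6  7  8  9 10 11 12 13 14 15 16 17 18 19 20 21 22 23
dp  0  -  -  1  -  -  2  -  -  1  1  -  2  2  -  3  3  -  2  2  2  3  3  3
(- denotes ∞ / unreachable)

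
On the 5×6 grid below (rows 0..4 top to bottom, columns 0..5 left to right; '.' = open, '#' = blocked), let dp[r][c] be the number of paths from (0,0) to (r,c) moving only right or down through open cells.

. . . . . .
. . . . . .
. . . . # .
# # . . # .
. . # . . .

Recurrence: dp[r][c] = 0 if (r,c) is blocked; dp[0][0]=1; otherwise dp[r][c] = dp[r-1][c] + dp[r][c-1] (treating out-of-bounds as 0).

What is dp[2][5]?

6

r\c   0   1   2   3   4   5
  0   1   1   1   1   1   1
  1   1   2   3   4   5   6
  2   1   3   6  10   0   6
  3   0   0   6  16   0   6
  4   0   0   0  16  16  22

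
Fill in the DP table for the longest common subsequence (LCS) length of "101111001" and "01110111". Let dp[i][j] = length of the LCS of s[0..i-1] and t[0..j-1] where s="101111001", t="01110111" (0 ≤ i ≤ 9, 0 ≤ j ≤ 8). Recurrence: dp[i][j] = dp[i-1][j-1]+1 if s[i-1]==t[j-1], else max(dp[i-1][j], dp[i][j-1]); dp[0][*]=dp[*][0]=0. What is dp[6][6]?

5

   ''  0  1  1  1  0  1  1  1
''  0  0  0  0  0  0  0  0  0
 1  0  0  1  1  1  1  1  1  1
 0  0  1  1  1  1  2  2  2  2
 1  0  1  2  2  2  2  3  3  3
 1  0  1  2  3  3  3  3  4  4
 1  0  1  2  3  4  4  4  4  5
 1  0  1  2  3  4  4  5  5  5
 0  0  1  2  3  4  5  5  5  5
 0  0  1  2  3  4  5  5  5  5
 1  0  1  2  3  4  5  6  6  6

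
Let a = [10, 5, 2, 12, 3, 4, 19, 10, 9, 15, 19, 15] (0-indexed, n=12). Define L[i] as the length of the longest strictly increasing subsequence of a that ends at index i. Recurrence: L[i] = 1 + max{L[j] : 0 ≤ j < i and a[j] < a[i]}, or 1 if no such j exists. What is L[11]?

5

   i    0    1    2    3    4    5    6    7    8    9   10   11
a[i]   10    5    2   12    3    4   19   10    9   15   19   15
L[i]    1    1    1    2    2    3    4    4    4    5    6    5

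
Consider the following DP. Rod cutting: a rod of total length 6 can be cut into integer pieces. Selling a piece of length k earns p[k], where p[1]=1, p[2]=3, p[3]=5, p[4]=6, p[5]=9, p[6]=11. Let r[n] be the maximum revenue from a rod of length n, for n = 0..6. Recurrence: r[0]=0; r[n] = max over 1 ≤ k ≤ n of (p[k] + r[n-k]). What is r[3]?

5

   n    0    1    2    3    4    5    6
r[n]    0    1    3    5    6    9   11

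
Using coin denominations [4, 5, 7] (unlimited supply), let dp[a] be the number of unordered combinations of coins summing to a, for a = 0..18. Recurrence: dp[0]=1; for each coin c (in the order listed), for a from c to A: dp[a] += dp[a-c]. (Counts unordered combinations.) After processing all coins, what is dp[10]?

after  coin     0     1     2     3     4     5     6     7     8     9    10    11    12    13    14    15    16    17    18
          4     1     0     0     0     1     0     0     0     1     0     0     0     1     0     0     0     1     0     0
          5     1     0     0     0     1     1     0     0     1     1     1     0     1     1     1     1     1     1     1
          7     1     0     0     0     1     1     0     1     1     1     1     1     2     1     2     2     2     2     2

1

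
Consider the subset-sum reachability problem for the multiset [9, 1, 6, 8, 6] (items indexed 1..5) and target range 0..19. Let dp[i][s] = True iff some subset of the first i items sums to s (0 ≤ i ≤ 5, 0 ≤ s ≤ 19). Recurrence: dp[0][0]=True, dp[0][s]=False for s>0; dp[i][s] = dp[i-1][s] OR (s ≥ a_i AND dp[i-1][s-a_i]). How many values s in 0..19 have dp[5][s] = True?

i\s   0   1   2   3   4   5   6   7   8   9  10  11  12  13  14  15  16  17  18  19
  0   T   F   F   F   F   F   F   F   F   F   F   F   F   F   F   F   F   F   F   F
  1   T   F   F   F   F   F   F   F   F   T   F   F   F   F   F   F   F   F   F   F
  2   T   T   F   F   F   F   F   F   F   T   T   F   F   F   F   F   F   F   F   F
  3   T   T   F   F   F   F   T   T   F   T   T   F   F   F   F   T   T   F   F   F
  4   T   T   F   F   F   F   T   T   T   T   T   F   F   F   T   T   T   T   T   F
  5   T   T   F   F   F   F   T   T   T   T   T   F   T   T   T   T   T   T   T   F

14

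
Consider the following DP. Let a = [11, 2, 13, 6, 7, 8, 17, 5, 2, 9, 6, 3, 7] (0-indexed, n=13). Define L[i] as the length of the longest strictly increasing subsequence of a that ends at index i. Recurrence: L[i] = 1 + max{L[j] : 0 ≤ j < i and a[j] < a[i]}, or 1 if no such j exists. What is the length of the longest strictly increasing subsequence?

   i    0    1    2    3    4    5    6    7    8    9   10   11   12
a[i]   11    2   13    6    7    8   17    5    2    9    6    3    7
L[i]    1    1    2    2    3    4    5    2    1    5    3    2    4

5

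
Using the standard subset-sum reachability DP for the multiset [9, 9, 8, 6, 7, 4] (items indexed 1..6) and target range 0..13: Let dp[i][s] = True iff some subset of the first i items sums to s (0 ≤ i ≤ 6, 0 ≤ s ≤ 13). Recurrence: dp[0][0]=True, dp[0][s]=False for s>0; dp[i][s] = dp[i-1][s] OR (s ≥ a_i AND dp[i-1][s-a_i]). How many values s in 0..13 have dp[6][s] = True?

i\s   0   1   2   3   4   5   6   7   8   9  10  11  12  13
  0   T   F   F   F   F   F   F   F   F   F   F   F   F   F
  1   T   F   F   F   F   F   F   F   F   T   F   F   F   F
  2   T   F   F   F   F   F   F   F   F   T   F   F   F   F
  3   T   F   F   F   F   F   F   F   T   T   F   F   F   F
  4   T   F   F   F   F   F   T   F   T   T   F   F   F   F
  5   T   F   F   F   F   F   T   T   T   T   F   F   F   T
  6   T   F   F   F   T   F   T   T   T   T   T   T   T   T

10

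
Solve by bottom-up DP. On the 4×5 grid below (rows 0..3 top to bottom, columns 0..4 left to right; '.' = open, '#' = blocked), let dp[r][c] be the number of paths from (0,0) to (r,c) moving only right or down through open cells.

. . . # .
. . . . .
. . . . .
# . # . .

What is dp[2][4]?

12

r\c   0   1   2   3   4
  0   1   1   1   0   0
  1   1   2   3   3   3
  2   1   3   6   9  12
  3   0   3   0   9  21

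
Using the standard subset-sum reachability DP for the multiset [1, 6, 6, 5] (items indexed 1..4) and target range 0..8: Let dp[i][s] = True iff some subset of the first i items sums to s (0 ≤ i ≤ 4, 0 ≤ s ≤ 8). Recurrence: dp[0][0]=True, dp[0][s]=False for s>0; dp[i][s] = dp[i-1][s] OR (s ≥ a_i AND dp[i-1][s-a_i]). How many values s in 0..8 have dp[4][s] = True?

5

i\s   0   1   2   3   4   5   6   7   8
  0   T   F   F   F   F   F   F   F   F
  1   T   T   F   F   F   F   F   F   F
  2   T   T   F   F   F   F   T   T   F
  3   T   T   F   F   F   F   T   T   F
  4   T   T   F   F   F   T   T   T   F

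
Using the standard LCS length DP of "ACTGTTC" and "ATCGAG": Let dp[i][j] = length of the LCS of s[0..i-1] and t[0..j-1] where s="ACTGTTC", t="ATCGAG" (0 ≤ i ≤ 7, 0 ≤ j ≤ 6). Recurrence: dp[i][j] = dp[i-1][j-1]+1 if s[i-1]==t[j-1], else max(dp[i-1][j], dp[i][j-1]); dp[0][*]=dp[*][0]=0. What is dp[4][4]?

3

   ''  A  T  C  G  A  G
''  0  0  0  0  0  0  0
 A  0  1  1  1  1  1  1
 C  0  1  1  2  2  2  2
 T  0  1  2  2  2  2  2
 G  0  1  2  2  3  3  3
 T  0  1  2  2  3  3  3
 T  0  1  2  2  3  3  3
 C  0  1  2  3  3  3  3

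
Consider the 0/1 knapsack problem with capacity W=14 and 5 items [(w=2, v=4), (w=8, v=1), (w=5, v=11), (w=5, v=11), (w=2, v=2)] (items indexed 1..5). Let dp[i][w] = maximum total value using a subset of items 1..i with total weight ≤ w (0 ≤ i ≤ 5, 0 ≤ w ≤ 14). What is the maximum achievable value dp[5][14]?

i\w   0   1   2   3   4   5   6   7   8   9  10  11  12  13  14
  0   0   0   0   0   0   0   0   0   0   0   0   0   0   0   0
  1   0   0   4   4   4   4   4   4   4   4   4   4   4   4   4
  2   0   0   4   4   4   4   4   4   4   4   5   5   5   5   5
  3   0   0   4   4   4  11  11  15  15  15  15  15  15  15  15
  4   0   0   4   4   4  11  11  15  15  15  22  22  26  26  26
  5   0   0   4   4   6  11  11  15  15  17  22  22  26  26  28

28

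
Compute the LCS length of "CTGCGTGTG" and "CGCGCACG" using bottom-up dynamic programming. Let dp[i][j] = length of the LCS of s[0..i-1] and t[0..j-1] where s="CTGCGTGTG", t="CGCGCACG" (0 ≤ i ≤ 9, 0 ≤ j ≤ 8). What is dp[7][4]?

   ''  C  G  C  G  C  A  C  G
''  0  0  0  0  0  0  0  0  0
 C  0  1  1  1  1  1  1  1  1
 T  0  1  1  1  1  1  1  1  1
 G  0  1  2  2  2  2  2  2  2
 C  0  1  2  3  3  3  3  3  3
 G  0  1  2  3  4  4  4  4  4
 T  0  1  2  3  4  4  4  4  4
 G  0  1  2  3  4  4  4  4  5
 T  0  1  2  3  4  4  4  4  5
 G  0  1  2  3  4  4  4  4  5

4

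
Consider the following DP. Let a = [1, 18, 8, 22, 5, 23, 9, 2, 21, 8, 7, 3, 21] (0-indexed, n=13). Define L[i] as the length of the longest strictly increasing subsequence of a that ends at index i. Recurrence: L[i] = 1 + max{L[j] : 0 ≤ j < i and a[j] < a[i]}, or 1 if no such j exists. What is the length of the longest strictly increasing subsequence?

   i    0    1    2    3    4    5    6    7    8    9   10   11   12
a[i]    1   18    8   22    5   23    9    2   21    8    7    3   21
L[i]    1    2    2    3    2    4    3    2    4    3    3    3    4

4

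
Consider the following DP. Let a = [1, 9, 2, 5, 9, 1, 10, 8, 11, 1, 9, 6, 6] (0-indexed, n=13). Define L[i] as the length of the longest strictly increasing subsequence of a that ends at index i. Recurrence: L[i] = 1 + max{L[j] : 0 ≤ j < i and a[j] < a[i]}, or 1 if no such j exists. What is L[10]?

5

   i    0    1    2    3    4    5    6    7    8    9   10   11   12
a[i]    1    9    2    5    9    1   10    8   11    1    9    6    6
L[i]    1    2    2    3    4    1    5    4    6    1    5    4    4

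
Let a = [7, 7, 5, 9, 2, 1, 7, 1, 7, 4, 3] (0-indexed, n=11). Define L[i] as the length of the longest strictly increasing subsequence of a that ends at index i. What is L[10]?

   i    0    1    2    3    4    5    6    7    8    9   10
a[i]    7    7    5    9    2    1    7    1    7    4    3
L[i]    1    1    1    2    1    1    2    1    2    2    2

2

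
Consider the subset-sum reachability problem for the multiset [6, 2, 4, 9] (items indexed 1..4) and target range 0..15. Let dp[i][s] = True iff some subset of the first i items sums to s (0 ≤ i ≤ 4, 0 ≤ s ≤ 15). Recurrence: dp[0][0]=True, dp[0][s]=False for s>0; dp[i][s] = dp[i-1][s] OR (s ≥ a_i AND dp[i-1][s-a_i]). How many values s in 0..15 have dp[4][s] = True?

i\s   0   1   2   3   4   5   6   7   8   9  10  11  12  13  14  15
  0   T   F   F   F   F   F   F   F   F   F   F   F   F   F   F   F
  1   T   F   F   F   F   F   T   F   F   F   F   F   F   F   F   F
  2   T   F   T   F   F   F   T   F   T   F   F   F   F   F   F   F
  3   T   F   T   F   T   F   T   F   T   F   T   F   T   F   F   F
  4   T   F   T   F   T   F   T   F   T   T   T   T   T   T   F   T

11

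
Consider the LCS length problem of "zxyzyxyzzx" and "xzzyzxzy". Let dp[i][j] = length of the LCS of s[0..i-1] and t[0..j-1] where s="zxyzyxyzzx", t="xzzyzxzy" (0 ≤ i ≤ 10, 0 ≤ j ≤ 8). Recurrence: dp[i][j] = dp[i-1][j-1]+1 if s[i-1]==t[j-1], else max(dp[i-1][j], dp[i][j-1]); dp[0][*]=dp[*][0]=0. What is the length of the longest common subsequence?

5

   ''  x  z  z  y  z  x  z  y
''  0  0  0  0  0  0  0  0  0
 z  0  0  1  1  1  1  1  1  1
 x  0  1  1  1  1  1  2  2  2
 y  0  1  1  1  2  2  2  2  3
 z  0  1  2  2  2  3  3  3  3
 y  0  1  2  2  3  3  3  3  4
 x  0  1  2  2  3  3  4  4  4
 y  0  1  2  2  3  3  4  4  5
 z  0  1  2  3  3  4  4  5  5
 z  0  1  2  3  3  4  4  5  5
 x  0  1  2  3  3  4  5  5  5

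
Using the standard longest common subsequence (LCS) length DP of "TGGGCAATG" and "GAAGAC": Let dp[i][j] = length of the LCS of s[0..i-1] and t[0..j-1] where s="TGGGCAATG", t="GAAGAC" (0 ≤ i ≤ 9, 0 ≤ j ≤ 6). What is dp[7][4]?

   ''  G  A  A  G  A  C
''  0  0  0  0  0  0  0
 T  0  0  0  0  0  0  0
 G  0  1  1  1  1  1  1
 G  0  1  1  1  2  2  2
 G  0  1  1  1  2  2  2
 C  0  1  1  1  2  2  3
 A  0  1  2  2  2  3  3
 A  0  1  2  3  3  3  3
 T  0  1  2  3  3  3  3
 G  0  1  2  3  4  4  4

3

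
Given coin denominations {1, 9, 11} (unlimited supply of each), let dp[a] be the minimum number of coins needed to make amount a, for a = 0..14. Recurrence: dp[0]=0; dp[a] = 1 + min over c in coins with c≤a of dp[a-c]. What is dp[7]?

7

 a  0  1  2  3  4  5  6  7  8  9 10 11 12 13 14
dp  0  1  2  3  4  5  6  7  8  1  2  1  2  3  4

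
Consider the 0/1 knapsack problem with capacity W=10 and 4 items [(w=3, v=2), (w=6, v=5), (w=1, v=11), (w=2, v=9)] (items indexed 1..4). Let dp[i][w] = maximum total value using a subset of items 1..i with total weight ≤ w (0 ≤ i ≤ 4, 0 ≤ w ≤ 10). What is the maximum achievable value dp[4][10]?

i\w   0   1   2   3   4   5   6   7   8   9  10
  0   0   0   0   0   0   0   0   0   0   0   0
  1   0   0   0   2   2   2   2   2   2   2   2
  2   0   0   0   2   2   2   5   5   5   7   7
  3   0  11  11  11  13  13  13  16  16  16  18
  4   0  11  11  20  20  20  22  22  22  25  25

25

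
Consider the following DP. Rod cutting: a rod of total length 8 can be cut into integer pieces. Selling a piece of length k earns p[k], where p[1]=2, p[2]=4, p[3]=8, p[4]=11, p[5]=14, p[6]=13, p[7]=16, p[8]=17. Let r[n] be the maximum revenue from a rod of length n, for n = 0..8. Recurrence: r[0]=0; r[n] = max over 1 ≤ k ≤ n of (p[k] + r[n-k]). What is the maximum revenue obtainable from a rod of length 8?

22

   n    0    1    2    3    4    5    6    7    8
r[n]    0    2    4    8   11   14   16   19   22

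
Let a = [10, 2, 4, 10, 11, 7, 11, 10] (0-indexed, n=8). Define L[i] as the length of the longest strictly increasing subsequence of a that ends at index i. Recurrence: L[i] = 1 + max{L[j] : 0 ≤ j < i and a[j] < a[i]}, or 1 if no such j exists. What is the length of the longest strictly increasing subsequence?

4

   i    0    1    2    3    4    5    6    7
a[i]   10    2    4   10   11    7   11   10
L[i]    1    1    2    3    4    3    4    4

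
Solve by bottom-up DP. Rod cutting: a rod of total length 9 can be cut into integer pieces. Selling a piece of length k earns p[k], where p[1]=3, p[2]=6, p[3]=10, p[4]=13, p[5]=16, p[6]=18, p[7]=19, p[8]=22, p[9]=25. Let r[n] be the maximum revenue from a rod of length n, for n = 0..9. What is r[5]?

16

   n    0    1    2    3    4    5    6    7    8    9
r[n]    0    3    6   10   13   16   20   23   26   30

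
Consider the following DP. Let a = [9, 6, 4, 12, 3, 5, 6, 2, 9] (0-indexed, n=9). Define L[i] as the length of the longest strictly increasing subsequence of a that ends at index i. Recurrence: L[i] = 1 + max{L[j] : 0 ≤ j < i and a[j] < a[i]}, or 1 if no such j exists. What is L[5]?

   i    0    1    2    3    4    5    6    7    8
a[i]    9    6    4   12    3    5    6    2    9
L[i]    1    1    1    2    1    2    3    1    4

2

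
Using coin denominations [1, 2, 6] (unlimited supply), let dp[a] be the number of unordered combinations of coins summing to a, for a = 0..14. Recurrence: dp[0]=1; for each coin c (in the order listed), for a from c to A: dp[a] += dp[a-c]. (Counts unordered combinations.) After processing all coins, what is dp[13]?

after  coin     0     1     2     3     4     5     6     7     8     9    10    11    12    13    14
          1     1     1     1     1     1     1     1     1     1     1     1     1     1     1     1
          2     1     1     2     2     3     3     4     4     5     5     6     6     7     7     8
          6     1     1     2     2     3     3     5     5     7     7     9     9    12    12    15

12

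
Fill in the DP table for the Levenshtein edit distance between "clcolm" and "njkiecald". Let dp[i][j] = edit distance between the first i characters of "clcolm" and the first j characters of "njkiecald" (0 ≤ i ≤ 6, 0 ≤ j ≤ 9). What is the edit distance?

7

   ''  n  j  k  i  e  c  a  l  d
''  0  1  2  3  4  5  6  7  8  9
 c  1  1  2  3  4  5  5  6  7  8
 l  2  2  2  3  4  5  6  6  6  7
 c  3  3  3  3  4  5  5  6  7  7
 o  4  4  4  4  4  5  6  6  7  8
 l  5  5  5  5  5  5  6  7  6  7
 m  6  6  6  6  6  6  6  7  7  7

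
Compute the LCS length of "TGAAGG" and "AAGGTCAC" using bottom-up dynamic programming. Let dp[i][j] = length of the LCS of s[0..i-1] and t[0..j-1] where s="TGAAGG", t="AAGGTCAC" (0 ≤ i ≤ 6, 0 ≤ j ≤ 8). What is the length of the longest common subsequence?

4

   ''  A  A  G  G  T  C  A  C
''  0  0  0  0  0  0  0  0  0
 T  0  0  0  0  0  1  1  1  1
 G  0  0  0  1  1  1  1  1  1
 A  0  1  1  1  1  1  1  2  2
 A  0  1  2  2  2  2  2  2  2
 G  0  1  2  3  3  3  3  3  3
 G  0  1  2  3  4  4  4  4  4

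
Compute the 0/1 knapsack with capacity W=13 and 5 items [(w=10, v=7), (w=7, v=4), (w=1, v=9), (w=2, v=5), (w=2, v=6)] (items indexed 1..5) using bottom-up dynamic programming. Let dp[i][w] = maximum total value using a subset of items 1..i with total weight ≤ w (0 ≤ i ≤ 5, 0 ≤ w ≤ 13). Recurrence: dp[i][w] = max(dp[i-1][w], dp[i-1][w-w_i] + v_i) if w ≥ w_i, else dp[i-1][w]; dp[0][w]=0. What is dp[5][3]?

i\w   0   1   2   3   4   5   6   7   8   9  10  11  12  13
  0   0   0   0   0   0   0   0   0   0   0   0   0   0   0
  1   0   0   0   0   0   0   0   0   0   0   7   7   7   7
  2   0   0   0   0   0   0   0   4   4   4   7   7   7   7
  3   0   9   9   9   9   9   9   9  13  13  13  16  16  16
  4   0   9   9  14  14  14  14  14  14  14  18  18  18  21
  5   0   9   9  15  15  20  20  20  20  20  20  20  24  24

15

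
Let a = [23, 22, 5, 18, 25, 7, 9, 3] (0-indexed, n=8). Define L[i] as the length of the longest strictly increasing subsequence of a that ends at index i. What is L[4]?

3

   i    0    1    2    3    4    5    6    7
a[i]   23   22    5   18   25    7    9    3
L[i]    1    1    1    2    3    2    3    1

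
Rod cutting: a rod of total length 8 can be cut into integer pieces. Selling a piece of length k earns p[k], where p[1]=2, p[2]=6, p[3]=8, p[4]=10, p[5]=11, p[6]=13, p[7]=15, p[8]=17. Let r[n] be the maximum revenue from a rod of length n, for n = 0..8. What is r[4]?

12

   n    0    1    2    3    4    5    6    7    8
r[n]    0    2    6    8   12   14   18   20   24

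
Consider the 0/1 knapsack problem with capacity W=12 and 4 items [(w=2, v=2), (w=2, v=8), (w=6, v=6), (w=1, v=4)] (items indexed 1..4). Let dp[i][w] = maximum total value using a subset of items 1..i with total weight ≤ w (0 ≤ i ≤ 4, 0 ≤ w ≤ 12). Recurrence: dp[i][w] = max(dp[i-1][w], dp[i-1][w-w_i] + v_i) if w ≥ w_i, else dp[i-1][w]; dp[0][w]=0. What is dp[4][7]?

i\w   0   1   2   3   4   5   6   7   8   9  10  11  12
  0   0   0   0   0   0   0   0   0   0   0   0   0   0
  1   0   0   2   2   2   2   2   2   2   2   2   2   2
  2   0   0   8   8  10  10  10  10  10  10  10  10  10
  3   0   0   8   8  10  10  10  10  14  14  16  16  16
  4   0   4   8  12  12  14  14  14  14  18  18  20  20

14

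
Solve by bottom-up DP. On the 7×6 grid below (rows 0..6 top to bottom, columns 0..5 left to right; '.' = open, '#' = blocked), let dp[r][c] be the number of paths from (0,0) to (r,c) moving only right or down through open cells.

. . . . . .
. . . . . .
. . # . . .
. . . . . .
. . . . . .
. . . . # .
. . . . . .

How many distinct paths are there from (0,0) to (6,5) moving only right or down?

r\c   0   1   2   3   4   5
  0   1   1   1   1   1   1
  1   1   2   3   4   5   6
  2   1   3   0   4   9  15
  3   1   4   4   8  17  32
  4   1   5   9  17  34  66
  5   1   6  15  32   0  66
  6   1   7  22  54  54 120

120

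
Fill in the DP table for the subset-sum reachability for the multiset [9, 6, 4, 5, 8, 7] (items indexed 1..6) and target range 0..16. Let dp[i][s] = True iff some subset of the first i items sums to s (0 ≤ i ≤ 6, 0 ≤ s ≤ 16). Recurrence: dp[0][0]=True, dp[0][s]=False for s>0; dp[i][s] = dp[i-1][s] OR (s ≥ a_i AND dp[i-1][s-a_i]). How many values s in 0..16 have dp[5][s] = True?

i\s   0   1   2   3   4   5   6   7   8   9  10  11  12  13  14  15  16
  0   T   F   F   F   F   F   F   F   F   F   F   F   F   F   F   F   F
  1   T   F   F   F   F   F   F   F   F   T   F   F   F   F   F   F   F
  2   T   F   F   F   F   F   T   F   F   T   F   F   F   F   F   T   F
  3   T   F   F   F   T   F   T   F   F   T   T   F   F   T   F   T   F
  4   T   F   F   F   T   T   T   F   F   T   T   T   F   T   T   T   F
  5   T   F   F   F   T   T   T   F   T   T   T   T   T   T   T   T   F
  6   T   F   F   F   T   T   T   T   T   T   T   T   T   T   T   T   T

12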